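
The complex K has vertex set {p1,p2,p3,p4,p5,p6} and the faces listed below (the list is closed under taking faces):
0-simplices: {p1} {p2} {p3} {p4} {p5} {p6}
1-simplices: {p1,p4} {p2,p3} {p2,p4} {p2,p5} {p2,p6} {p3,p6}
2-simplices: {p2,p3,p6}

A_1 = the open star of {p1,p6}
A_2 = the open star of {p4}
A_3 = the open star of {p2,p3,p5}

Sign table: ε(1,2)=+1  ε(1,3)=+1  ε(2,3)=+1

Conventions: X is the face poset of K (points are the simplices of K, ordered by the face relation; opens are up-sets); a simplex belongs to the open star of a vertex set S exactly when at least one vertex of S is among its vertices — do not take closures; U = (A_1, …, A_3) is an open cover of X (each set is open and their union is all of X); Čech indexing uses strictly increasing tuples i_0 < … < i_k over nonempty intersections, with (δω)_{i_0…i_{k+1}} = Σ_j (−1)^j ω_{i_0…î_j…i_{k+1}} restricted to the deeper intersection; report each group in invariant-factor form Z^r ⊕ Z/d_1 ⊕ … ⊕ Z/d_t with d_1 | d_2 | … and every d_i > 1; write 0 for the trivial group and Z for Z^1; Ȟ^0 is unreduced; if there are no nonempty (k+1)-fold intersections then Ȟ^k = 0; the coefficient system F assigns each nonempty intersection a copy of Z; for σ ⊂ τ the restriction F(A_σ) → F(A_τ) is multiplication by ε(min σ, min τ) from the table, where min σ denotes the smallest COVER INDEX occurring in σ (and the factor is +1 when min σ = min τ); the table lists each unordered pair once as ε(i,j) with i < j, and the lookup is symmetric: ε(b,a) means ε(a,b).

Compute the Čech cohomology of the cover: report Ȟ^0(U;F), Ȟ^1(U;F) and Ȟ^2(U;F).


cover nerve:
  A1={{p1},{p6},{p1,p4},{p2,p6},{p3,p6},{p2,p3,p6}} A2={{p4},{p1,p4},{p2,p4}} A3={{p2},{p3},{p5},{p2,p3},{p2,p4},{p2,p5},{p2,p6},{p3,p6},{p2,p3,p6}}
  A12={{p1,p4}} A13={{p2,p6},{p3,p6},{p2,p3,p6}} A23={{p2,p4}}
C dims 3,3; δ0: rk 2, SNF 1^2
Ȟ^0: (3−2)−0=1 ⇒ Z
Ȟ^1: (3−0)−2=1 ⇒ Z
Ȟ^2: (0−0)−0=0 ⇒ 0

Ȟ^0 = Z, Ȟ^1 = Z, Ȟ^2 = 0


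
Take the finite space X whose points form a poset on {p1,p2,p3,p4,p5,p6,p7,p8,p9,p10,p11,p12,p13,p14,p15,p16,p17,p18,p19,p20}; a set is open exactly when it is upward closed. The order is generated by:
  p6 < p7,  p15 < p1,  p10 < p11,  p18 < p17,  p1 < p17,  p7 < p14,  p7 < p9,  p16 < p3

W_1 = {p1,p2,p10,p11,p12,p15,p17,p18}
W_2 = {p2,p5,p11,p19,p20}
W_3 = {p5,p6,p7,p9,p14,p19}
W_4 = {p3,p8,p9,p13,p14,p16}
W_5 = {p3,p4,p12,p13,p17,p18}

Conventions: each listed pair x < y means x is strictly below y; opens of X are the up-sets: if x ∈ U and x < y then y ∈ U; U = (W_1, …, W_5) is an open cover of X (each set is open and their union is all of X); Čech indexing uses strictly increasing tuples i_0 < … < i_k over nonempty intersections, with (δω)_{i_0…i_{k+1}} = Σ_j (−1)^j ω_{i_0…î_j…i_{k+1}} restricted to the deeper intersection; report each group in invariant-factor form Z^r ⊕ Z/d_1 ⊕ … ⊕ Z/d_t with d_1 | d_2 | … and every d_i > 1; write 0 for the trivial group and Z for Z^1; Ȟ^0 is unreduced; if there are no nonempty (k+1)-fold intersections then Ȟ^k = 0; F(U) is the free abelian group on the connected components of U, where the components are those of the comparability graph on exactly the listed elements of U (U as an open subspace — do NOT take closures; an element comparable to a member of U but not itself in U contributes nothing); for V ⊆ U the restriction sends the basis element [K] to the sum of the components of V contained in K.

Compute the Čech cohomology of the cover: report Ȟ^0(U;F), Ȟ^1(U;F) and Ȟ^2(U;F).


nerve simplices:
  W12={p2,p11} W15={p12,p17,p18} W23={p5,p19} W34={p9,p14} W45={p3,p13}
components per intersection:
  W1: {p1,p15,p17,p18} {p2} {p10,p11} {p12}
  W2: {p2} {p5} {p11} {p19} {p20}
  W3: {p5} {p6,p7,p9,p14} {p19}
  W4: {p3,p16} {p8} {p9} {p13} {p14}
  W5: {p3} {p4} {p12} {p13} {p17,p18}
  W12: {p2} {p11}
  W15: {p12} {p17,p18}
  W23: {p5} {p19}
  W34: {p9} {p14}
  W45: {p3} {p13}
C dims 22,10; δ0: rk 10, SNF 1^10
degree 0: 22−10−0 = 12 → Ȟ^0 ≅ Z^12
degree 1: 10−0−10 = 0 → Ȟ^1 ≅ 0
degree 2: 0−0−0 = 0 → Ȟ^2 ≅ 0

Ȟ^0(U;F) ≅ Z^12, Ȟ^1(U;F) ≅ 0 and Ȟ^2(U;F) ≅ 0


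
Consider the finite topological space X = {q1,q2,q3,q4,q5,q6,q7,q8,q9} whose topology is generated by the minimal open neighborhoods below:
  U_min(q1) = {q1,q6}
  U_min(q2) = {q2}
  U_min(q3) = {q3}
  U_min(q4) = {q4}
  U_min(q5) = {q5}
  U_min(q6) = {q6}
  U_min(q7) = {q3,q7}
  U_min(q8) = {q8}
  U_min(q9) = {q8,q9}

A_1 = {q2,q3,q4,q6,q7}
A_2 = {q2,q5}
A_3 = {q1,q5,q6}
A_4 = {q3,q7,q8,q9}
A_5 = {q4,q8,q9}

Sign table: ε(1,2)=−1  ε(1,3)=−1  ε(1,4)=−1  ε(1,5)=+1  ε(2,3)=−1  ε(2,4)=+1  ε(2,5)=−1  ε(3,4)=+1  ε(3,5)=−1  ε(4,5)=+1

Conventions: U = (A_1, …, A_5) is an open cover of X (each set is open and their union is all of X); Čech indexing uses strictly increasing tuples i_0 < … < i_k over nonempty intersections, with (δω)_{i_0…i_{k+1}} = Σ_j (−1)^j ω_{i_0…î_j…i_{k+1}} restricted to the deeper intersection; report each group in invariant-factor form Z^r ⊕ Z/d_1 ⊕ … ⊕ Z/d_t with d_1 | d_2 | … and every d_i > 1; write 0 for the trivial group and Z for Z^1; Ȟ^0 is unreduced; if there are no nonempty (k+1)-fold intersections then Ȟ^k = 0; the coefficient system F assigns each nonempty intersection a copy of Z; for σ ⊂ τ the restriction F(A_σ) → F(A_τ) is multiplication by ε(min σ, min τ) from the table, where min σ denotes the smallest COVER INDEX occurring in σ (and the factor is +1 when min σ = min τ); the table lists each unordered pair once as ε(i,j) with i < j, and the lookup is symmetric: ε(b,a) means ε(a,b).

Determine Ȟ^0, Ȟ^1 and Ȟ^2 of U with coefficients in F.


Ȟ^0 = 0, Ȟ^1 = Z ⊕ Z/2, Ȟ^2 = 0

nonempty overlaps:
  A12={q2} A13={q6} A14={q3,q7} A15={q4} A23={q5} A45={q8,q9}
C dims 5,6; δ0: rk 5, SNF 1^4·2
degree 0: 5−5−0 = 0 → Ȟ^0 ≅ 0
degree 1: 6−0−5 = 1 plus torsion [2] → Ȟ^1 ≅ Z ⊕ Z/2
degree 2: 0−0−0 = 0 → Ȟ^2 ≅ 0


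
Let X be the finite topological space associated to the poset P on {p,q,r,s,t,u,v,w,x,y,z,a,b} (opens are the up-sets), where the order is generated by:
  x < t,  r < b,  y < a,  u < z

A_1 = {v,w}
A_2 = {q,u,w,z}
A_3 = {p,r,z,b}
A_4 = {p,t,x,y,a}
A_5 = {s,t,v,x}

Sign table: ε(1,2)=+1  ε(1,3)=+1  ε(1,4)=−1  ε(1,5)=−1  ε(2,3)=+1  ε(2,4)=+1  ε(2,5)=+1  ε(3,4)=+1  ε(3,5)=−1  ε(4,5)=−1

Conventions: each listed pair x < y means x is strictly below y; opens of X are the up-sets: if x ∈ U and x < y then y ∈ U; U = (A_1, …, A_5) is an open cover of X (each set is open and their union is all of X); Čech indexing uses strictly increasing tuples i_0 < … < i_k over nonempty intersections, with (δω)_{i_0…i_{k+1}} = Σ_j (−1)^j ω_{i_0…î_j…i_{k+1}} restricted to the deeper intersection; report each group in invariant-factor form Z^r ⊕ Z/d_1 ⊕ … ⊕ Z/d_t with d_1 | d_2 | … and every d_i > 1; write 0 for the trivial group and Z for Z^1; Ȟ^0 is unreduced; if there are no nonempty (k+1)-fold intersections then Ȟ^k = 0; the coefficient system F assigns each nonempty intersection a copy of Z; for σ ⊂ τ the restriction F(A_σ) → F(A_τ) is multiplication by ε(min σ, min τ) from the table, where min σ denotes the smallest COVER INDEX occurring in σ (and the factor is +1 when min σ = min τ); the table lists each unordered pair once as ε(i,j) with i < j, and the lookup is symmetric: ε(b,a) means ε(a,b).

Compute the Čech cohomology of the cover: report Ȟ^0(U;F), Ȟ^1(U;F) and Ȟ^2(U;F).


Ȟ^0(U;F) ≅ Z, Ȟ^1(U;F) ≅ Z, Ȟ^2(U;F) ≅ 0

nonempty overlaps:
  A12={w} A15={v} A23={z} A34={p} A45={t,x}
C dims 5,5; δ0: rk 4, SNF 1^4
degree 0: 5−4−0 = 1 → Ȟ^0 ≅ Z
degree 1: 5−0−4 = 1 → Ȟ^1 ≅ Z
degree 2: 0−0−0 = 0 → Ȟ^2 ≅ 0


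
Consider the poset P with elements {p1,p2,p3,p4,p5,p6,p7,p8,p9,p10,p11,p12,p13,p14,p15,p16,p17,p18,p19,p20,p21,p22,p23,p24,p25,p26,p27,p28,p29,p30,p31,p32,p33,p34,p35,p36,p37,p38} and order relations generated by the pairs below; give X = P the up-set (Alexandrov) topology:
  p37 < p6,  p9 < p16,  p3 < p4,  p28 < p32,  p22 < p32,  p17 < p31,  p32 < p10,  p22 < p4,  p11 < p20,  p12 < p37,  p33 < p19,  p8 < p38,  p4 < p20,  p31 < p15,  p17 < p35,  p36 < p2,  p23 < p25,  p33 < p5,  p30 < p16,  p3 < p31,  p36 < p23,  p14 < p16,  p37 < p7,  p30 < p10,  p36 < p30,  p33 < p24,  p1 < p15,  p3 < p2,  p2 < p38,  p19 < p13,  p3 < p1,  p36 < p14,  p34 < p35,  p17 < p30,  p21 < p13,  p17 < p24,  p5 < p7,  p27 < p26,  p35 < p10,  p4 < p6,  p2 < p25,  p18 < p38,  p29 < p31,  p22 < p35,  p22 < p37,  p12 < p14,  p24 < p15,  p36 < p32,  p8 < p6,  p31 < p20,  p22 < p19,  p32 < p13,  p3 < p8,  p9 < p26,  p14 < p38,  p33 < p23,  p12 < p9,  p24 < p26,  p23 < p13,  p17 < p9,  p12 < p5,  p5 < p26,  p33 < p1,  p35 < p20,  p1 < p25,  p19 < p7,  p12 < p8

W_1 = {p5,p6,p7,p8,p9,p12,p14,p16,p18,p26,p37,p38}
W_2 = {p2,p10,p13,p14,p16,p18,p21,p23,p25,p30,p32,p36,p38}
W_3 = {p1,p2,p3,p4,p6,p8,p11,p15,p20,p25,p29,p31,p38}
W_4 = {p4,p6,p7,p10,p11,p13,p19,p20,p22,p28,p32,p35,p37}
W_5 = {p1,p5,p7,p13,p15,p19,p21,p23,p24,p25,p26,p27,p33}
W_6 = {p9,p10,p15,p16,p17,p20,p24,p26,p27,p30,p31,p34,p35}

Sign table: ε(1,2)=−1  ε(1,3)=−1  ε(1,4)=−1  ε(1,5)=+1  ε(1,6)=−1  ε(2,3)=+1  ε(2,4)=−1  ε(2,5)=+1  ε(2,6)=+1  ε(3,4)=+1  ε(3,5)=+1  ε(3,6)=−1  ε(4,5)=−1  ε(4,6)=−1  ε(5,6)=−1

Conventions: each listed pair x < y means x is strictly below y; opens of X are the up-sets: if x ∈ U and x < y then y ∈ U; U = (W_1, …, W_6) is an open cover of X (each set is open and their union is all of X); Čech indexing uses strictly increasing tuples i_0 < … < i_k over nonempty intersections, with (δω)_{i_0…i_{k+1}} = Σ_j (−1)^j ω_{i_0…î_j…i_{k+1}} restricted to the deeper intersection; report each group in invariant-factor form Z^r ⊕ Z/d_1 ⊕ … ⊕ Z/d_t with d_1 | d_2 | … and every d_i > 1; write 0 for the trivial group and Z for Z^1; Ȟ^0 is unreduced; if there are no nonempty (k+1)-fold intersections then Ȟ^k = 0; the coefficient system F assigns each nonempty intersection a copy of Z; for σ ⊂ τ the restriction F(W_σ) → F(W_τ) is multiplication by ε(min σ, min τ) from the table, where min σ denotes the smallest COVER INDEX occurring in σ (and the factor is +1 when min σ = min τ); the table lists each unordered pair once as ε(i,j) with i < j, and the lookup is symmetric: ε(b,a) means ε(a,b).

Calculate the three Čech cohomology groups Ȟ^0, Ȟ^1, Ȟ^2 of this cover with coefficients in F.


nerve simplices:
  W12={p14,p16,p18,p38} W13={p6,p8,p38} W14={p6,p7,p37} W15={p5,p7,p26} W16={p9,p16,p26} W23={p2,p25,p38} W24={p10,p13,p32} W25={p13,p21,p23,p25} W26={p10,p16,p30} W34={p4,p6,p11,p20} W35={p1,p15,p25} W36={p15,p20,p31} W45={p7,p13,p19} W46={p10,p20,p35} W56={p15,p24,p26,p27}
  W123={p38} W126={p16} W134={p6} W145={p7} W156={p26} W235={p25} W245={p13} W246={p10} W346={p20} W356={p15}
C dims 6,15,10; δ0: rk 6, SNF 1^5·2; δ1: rk 9, SNF 1^9
degree 0: 6−6−0 = 0 → Ȟ^0 ≅ 0
degree 1: 15−9−6 = 0 plus torsion [2] → Ȟ^1 ≅ Z/2
degree 2: 10−0−9 = 1 → Ȟ^2 ≅ Z

Ȟ^0 ≅ 0,  Ȟ^1 ≅ Z/2,  Ȟ^2 ≅ Z


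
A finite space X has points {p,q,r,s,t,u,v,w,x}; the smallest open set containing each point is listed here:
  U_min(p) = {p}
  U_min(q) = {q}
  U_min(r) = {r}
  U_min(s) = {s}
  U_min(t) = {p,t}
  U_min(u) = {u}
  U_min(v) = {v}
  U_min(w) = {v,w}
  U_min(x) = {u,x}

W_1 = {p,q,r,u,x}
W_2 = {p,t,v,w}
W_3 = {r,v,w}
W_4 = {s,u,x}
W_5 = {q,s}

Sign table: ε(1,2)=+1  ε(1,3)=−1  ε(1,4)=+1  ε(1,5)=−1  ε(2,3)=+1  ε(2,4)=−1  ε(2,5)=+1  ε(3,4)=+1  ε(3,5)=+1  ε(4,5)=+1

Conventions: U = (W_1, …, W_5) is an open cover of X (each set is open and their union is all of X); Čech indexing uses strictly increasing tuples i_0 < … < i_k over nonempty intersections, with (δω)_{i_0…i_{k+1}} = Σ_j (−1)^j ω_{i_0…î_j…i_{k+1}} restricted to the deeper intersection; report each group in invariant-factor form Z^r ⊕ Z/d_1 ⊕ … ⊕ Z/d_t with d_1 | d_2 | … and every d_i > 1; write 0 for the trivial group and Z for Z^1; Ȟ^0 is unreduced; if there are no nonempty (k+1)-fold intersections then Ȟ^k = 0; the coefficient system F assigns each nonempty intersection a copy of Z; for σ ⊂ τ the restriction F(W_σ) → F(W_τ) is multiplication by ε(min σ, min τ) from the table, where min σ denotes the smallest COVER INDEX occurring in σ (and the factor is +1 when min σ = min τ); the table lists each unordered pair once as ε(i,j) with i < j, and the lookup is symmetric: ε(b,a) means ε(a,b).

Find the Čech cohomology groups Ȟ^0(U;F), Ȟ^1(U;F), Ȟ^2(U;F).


nonempty overlaps:
  W12={p} W13={r} W14={u,x} W15={q} W23={v,w} W45={s}
C dims 5,6; δ0: rk 5, SNF 1^4·2
degree 0: 5−5−0 = 0 → Ȟ^0 ≅ 0
degree 1: 6−0−5 = 1 plus torsion [2] → Ȟ^1 ≅ Z ⊕ Z/2
degree 2: 0−0−0 = 0 → Ȟ^2 ≅ 0

Ȟ^0 = 0, Ȟ^1 = Z ⊕ Z/2 and Ȟ^2 = 0


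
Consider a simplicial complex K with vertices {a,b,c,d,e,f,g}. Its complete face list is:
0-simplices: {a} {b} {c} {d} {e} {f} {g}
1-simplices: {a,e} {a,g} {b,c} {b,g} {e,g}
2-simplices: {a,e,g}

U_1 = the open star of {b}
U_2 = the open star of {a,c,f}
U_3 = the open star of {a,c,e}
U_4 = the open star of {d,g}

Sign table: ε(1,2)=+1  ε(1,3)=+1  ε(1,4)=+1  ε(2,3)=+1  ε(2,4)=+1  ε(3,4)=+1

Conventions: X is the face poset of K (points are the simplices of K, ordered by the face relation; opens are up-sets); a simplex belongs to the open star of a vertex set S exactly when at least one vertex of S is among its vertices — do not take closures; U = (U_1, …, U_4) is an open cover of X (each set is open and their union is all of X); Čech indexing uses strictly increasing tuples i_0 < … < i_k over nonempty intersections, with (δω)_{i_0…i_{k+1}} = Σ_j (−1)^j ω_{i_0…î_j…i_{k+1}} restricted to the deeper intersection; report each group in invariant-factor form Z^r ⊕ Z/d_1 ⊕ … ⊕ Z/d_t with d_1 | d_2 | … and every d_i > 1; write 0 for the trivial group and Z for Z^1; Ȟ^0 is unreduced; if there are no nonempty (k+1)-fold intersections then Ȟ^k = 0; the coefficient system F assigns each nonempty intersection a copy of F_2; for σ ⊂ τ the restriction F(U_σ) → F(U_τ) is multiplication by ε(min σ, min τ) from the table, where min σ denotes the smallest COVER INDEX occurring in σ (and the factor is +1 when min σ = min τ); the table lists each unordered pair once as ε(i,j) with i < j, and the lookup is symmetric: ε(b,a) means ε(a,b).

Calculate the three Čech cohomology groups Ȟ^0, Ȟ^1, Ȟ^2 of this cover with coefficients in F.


Ȟ^0(U;F) ≅ Z/2,  Ȟ^1(U;F) ≅ Z/2,  Ȟ^2(U;F) ≅ 0

nerve simplices:
  U1={{b},{b,c},{b,g}} U2={{a},{c},{f},{a,e},{a,g},{b,c},{a,e,g}} U3={{a},{c},{e},{a,e},{a,g},{b,c},{e,g},{a,e,g}} U4={{d},{g},{a,g},{b,g},{e,g},{a,e,g}}
  U12={{b,c}} U13={{b,c}} U14={{b,g}} U23={{a},{c},{a,e},{a,g},{b,c},{a,e,g}} U24={{a,g},{a,e,g}} U34={{a,g},{e,g},{a,e,g}}
  U123={{b,c}} U234={{a,g},{a,e,g}}
C dims 4,6,2; δ0: rk_F2 3; δ1: rk_F2 2
degree 0: 4−3−0 = 1 → Ȟ^0 ≅ Z/2
degree 1: 6−2−3 = 1 → Ȟ^1 ≅ Z/2
degree 2: 2−0−2 = 0 → Ȟ^2 ≅ 0


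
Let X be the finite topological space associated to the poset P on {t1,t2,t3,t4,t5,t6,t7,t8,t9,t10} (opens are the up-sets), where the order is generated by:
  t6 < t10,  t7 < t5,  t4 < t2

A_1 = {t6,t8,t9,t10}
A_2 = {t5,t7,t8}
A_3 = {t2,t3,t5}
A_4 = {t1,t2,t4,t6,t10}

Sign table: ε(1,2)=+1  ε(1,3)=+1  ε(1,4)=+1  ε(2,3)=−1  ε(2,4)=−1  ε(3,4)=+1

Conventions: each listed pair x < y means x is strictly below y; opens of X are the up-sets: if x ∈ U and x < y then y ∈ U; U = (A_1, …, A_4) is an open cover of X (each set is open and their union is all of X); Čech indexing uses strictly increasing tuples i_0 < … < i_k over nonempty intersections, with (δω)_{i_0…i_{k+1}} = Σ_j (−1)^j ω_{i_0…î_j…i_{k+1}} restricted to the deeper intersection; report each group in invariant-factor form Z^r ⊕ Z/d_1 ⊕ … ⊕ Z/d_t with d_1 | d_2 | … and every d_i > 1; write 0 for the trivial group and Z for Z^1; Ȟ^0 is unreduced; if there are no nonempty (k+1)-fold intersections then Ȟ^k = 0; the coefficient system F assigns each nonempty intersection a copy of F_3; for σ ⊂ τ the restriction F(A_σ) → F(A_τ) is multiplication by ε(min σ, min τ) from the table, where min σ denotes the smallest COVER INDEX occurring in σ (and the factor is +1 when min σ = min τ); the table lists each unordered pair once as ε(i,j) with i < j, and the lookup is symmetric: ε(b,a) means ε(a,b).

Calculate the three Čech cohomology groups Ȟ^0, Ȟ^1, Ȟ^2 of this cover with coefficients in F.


Ȟ^0 ≅ 0; Ȟ^1 ≅ 0; Ȟ^2 ≅ 0

nonempty overlaps:
  A12={t8} A14={t6,t10} A23={t5} A34={t2}
C dims 4,4; δ0: rk_F3 4
degree 0: 4−4−0 = 0 → Ȟ^0 ≅ 0
degree 1: 4−0−4 = 0 → Ȟ^1 ≅ 0
degree 2: 0−0−0 = 0 → Ȟ^2 ≅ 0


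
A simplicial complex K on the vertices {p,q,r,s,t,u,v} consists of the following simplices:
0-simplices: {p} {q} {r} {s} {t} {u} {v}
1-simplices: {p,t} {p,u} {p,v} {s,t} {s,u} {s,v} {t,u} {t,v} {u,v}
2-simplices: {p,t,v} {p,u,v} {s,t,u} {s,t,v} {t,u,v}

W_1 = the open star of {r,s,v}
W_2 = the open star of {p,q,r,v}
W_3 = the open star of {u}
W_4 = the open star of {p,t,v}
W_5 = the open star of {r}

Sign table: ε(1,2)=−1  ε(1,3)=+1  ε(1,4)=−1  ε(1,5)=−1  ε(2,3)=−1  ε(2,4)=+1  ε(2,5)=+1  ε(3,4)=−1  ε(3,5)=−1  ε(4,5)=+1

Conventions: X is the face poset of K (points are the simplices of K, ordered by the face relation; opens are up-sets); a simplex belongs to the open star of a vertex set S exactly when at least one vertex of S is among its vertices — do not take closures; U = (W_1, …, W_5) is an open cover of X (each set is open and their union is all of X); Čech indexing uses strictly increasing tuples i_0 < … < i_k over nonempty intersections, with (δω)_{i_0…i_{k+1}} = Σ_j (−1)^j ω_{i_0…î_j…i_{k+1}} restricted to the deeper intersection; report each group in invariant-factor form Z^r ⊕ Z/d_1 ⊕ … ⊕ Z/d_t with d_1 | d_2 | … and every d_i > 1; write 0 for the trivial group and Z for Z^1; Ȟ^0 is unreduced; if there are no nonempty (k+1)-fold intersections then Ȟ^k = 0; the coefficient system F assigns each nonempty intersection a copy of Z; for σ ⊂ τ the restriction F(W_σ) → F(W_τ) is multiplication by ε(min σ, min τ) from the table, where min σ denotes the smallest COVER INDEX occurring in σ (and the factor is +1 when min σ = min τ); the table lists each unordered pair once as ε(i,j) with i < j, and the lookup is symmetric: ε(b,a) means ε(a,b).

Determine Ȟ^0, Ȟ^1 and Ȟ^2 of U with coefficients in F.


Ȟ^0 ≅ Z; Ȟ^1 ≅ 0; Ȟ^2 ≅ 0

nonempty intersections:
  W1={{r},{s},{v},{p,v},{s,t},{s,u},{s,v},{t,v},{u,v},{p,t,v},{p,u,v},{s,t,u},{s,t,v},{t,u,v}} W2={{p},{q},{r},{v},{p,t},{p,u},{p,v},{s,v},{t,v},{u,v},{p,t,v},{p,u,v},{s,t,v},{t,u,v}} W3={{u},{p,u},{s,u},{t,u},{u,v},{p,u,v},{s,t,u},{t,u,v}} W4={{p},{t},{v},{p,t},{p,u},{p,v},{s,t},{s,v},{t,u},{t,v},{u,v},{p,t,v},{p,u,v},{s,t,u},{s,t,v},{t,u,v}} W5={{r}}
  W12={{r},{v},{p,v},{s,v},{t,v},{u,v},{p,t,v},{p,u,v},{s,t,v},{t,u,v}} W13={{s,u},{u,v},{p,u,v},{s,t,u},{t,u,v}} W14={{v},{p,v},{s,t},{s,v},{t,v},{u,v},{p,t,v},{p,u,v},{s,t,u},{s,t,v},{t,u,v}} W15={{r}} W23={{p,u},{u,v},{p,u,v},{t,u,v}} W24={{p},{v},{p,t},{p,u},{p,v},{s,v},{t,v},{u,v},{p,t,v},{p,u,v},{s,t,v},{t,u,v}} W25={{r}} W34={{p,u},{t,u},{u,v},{p,u,v},{s,t,u},{t,u,v}}
  W123={{u,v},{p,u,v},{t,u,v}} W124={{v},{p,v},{s,v},{t,v},{u,v},{p,t,v},{p,u,v},{s,t,v},{t,u,v}} W125={{r}} W134={{u,v},{p,u,v},{s,t,u},{t,u,v}} W234={{p,u},{u,v},{p,u,v},{t,u,v}}
  W1234={{u,v},{p,u,v},{t,u,v}}
C dims 5,8,5,1; δ0: rk 4, SNF 1^4; δ1: rk 4, SNF 1^4; δ2: rk 1, SNF 1^1
Ȟ^0: (5−4)−0=1 ⇒ Z
Ȟ^1: (8−4)−4=0 ⇒ 0
Ȟ^2: (5−1)−4=0 ⇒ 0


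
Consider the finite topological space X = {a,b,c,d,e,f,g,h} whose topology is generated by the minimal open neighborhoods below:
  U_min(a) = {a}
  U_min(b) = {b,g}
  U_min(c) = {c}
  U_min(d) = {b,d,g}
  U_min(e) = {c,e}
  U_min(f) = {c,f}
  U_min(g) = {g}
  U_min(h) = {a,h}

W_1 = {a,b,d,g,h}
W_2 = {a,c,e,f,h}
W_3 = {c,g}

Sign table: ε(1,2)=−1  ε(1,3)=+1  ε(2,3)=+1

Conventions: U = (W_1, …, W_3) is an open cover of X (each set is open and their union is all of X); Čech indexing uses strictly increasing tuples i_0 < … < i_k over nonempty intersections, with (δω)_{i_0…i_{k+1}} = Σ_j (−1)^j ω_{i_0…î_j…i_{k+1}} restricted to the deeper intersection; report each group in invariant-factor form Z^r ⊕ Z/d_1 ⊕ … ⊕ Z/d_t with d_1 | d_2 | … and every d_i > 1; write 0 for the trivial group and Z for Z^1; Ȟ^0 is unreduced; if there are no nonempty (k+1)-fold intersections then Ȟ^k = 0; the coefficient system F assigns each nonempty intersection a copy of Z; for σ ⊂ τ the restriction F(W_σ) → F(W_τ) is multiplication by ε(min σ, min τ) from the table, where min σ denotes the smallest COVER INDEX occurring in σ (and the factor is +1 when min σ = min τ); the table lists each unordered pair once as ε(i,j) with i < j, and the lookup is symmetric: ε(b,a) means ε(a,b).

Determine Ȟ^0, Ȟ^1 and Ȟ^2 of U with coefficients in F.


cover nerve:
  W12={a,h} W13={g} W23={c}
C dims 3,3; δ0: rk 3, SNF 1^2·2
Ȟ^0: (3−3)−0=0 ⇒ 0
Ȟ^1: (3−0)−3=0 plus torsion [2] ⇒ Z/2
Ȟ^2: (0−0)−0=0 ⇒ 0

Ȟ^0(U;F) ≅ 0; Ȟ^1(U;F) ≅ Z/2; Ȟ^2(U;F) ≅ 0


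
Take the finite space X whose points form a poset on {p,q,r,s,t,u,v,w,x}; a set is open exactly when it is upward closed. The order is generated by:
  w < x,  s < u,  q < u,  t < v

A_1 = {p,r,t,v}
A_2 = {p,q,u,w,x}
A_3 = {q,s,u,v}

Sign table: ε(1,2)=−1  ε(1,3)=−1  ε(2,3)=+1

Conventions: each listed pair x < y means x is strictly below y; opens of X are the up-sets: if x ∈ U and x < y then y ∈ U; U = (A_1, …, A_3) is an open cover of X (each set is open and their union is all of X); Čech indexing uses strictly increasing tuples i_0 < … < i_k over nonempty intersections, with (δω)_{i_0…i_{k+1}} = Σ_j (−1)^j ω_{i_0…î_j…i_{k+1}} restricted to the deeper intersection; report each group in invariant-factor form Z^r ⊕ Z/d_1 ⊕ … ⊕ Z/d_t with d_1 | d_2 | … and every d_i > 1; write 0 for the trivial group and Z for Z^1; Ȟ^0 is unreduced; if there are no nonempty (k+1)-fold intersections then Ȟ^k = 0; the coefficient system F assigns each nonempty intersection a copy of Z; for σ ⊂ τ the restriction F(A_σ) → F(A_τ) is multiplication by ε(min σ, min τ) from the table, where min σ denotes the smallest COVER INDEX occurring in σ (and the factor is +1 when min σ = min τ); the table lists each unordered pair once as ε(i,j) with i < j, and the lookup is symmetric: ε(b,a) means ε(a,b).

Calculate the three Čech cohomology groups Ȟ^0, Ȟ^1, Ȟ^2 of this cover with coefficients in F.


Ȟ^0 = Z, Ȟ^1 = Z and Ȟ^2 = 0

nerve simplices:
  A12={p} A13={v} A23={q,u}
C dims 3,3; δ0: rk 2, SNF 1^2
degree 0: 3−2−0 = 1 → Ȟ^0 ≅ Z
degree 1: 3−0−2 = 1 → Ȟ^1 ≅ Z
degree 2: 0−0−0 = 0 → Ȟ^2 ≅ 0


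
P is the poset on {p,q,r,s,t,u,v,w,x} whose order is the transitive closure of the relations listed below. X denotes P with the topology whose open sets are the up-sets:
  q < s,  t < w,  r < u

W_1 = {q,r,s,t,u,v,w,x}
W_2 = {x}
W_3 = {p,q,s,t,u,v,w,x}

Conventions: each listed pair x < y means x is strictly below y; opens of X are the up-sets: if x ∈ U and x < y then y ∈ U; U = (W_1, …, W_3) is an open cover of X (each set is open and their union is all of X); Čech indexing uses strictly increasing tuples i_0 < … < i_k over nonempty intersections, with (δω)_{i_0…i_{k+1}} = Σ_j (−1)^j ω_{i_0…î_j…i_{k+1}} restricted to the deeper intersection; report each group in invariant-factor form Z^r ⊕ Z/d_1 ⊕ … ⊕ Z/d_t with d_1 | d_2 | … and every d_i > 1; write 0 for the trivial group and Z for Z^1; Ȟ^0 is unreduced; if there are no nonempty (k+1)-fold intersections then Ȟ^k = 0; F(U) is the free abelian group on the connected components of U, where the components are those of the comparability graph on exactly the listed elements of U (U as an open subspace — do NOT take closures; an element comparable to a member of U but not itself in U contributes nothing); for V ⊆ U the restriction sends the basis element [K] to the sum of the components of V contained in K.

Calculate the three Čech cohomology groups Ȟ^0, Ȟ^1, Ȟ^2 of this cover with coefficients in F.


Ȟ^0 ≅ Z^6, Ȟ^1 ≅ 0, Ȟ^2 ≅ 0

nonempty intersections:
  W12={x} W13={q,s,t,u,v,w,x} W23={x}
  W123={x}
components per intersection:
  W1: {q,s} {r,u} {t,w} {v} {x}
  W2: {x}
  W3: {p} {q,s} {t,w} {u} {v} {x}
  W12: {x}
  W13: {q,s} {t,w} {u} {v} {x}
  W23: {x}
  W123: {x}
C dims 12,7,1; δ0: rk 6, SNF 1^6; δ1: rk 1, SNF 1^1
Ȟ^0: (12−6)−0=6 ⇒ Z^6
Ȟ^1: (7−1)−6=0 ⇒ 0
Ȟ^2: (1−0)−1=0 ⇒ 0


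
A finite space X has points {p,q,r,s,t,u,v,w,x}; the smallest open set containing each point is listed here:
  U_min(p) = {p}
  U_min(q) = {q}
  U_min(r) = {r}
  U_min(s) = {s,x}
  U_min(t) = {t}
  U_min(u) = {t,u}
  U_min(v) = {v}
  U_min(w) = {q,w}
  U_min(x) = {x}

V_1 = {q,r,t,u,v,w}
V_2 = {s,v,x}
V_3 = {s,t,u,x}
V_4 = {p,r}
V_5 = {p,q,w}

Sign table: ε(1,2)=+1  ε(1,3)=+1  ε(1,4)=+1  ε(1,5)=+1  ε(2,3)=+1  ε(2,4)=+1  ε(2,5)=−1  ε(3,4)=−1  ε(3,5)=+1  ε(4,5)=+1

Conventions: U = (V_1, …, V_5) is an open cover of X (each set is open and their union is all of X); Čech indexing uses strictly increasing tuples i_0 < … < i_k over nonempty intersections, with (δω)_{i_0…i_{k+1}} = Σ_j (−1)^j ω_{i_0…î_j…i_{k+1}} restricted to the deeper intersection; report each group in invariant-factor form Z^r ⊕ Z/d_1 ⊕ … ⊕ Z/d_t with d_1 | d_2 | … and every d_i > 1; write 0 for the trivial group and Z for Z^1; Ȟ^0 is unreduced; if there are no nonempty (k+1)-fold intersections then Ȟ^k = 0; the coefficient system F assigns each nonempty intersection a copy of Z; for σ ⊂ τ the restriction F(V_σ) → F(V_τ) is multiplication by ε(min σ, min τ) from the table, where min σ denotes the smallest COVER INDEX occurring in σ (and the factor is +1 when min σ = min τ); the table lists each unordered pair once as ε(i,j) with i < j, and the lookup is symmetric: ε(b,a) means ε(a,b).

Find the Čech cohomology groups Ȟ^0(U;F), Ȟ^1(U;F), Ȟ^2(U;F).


Ȟ^0(U;F) ≅ Z; Ȟ^1(U;F) ≅ Z^2; Ȟ^2(U;F) ≅ 0

nerve of the cover:
  V12={v} V13={t,u} V14={r} V15={q,w} V23={s,x} V45={p}
C dims 5,6; δ0: rk 4, SNF 1^4
Ȟ^0 = (5 − 4) − 0 = 1, so Ȟ^0 ≅ Z
Ȟ^1 = (6 − 0) − 4 = 2, so Ȟ^1 ≅ Z^2
Ȟ^2 = (0 − 0) − 0 = 0, so Ȟ^2 ≅ 0


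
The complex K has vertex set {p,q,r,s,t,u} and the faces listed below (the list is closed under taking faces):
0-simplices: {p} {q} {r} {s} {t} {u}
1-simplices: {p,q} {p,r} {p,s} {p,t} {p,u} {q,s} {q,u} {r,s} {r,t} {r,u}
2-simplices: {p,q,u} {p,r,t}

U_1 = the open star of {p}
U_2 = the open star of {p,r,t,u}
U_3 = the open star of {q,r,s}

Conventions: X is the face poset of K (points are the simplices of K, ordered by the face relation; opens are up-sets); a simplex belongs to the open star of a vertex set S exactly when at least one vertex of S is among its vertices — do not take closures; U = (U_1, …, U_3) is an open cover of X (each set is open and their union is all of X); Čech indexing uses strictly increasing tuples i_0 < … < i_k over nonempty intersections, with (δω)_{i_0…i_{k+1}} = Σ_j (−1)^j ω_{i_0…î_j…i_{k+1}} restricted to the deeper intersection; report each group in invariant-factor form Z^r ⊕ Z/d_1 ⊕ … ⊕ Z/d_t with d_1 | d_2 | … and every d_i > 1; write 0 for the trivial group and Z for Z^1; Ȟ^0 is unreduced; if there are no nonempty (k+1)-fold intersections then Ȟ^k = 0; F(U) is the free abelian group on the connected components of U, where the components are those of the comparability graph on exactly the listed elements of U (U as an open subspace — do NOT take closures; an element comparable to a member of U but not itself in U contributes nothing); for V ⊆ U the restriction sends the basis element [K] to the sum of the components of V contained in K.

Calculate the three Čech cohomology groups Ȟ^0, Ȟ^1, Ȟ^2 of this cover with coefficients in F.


Ȟ^0 ≅ Z, Ȟ^1 ≅ Z^2, Ȟ^2 ≅ 0

intersection data:
  U1={{p},{p,q},{p,r},{p,s},{p,t},{p,u},{p,q,u},{p,r,t}} U2={{p},{r},{t},{u},{p,q},{p,r},{p,s},{p,t},{p,u},{q,u},{r,s},{r,t},{r,u},{p,q,u},{p,r,t}} U3={{q},{r},{s},{p,q},{p,r},{p,s},{q,s},{q,u},{r,s},{r,t},{r,u},{p,q,u},{p,r,t}}
  U12={{p},{p,q},{p,r},{p,s},{p,t},{p,u},{p,q,u},{p,r,t}} U13={{p,q},{p,r},{p,s},{p,q,u},{p,r,t}} U23={{r},{p,q},{p,r},{p,s},{q,u},{r,s},{r,t},{r,u},{p,q,u},{p,r,t}}
  U123={{p,q},{p,r},{p,s},{p,q,u},{p,r,t}}
components per intersection:
  U1: {{p},{p,q},{p,r},{p,s},{p,t},{p,u},{p,q,u},{p,r,t}}
  U2: {{p},{r},{t},{u},{p,q},{p,r},{p,s},{p,t},{p,u},{q,u},{r,s},{r,t},{r,u},{p,q,u},{p,r,t}}
  U3: {{q},{r},{s},{p,q},{p,r},{p,s},{q,s},{q,u},{r,s},{r,t},{r,u},{p,q,u},{p,r,t}}
  U12: {{p},{p,q},{p,r},{p,s},{p,t},{p,u},{p,q,u},{p,r,t}}
  U13: {{p,q},{p,q,u}} {{p,r},{p,r,t}} {{p,s}}
  U23: {{r},{p,r},{r,s},{r,t},{r,u},{p,r,t}} {{p,q},{q,u},{p,q,u}} {{p,s}}
  U123: {{p,q},{p,q,u}} {{p,r},{p,r,t}} {{p,s}}
C dims 3,7,3; δ0: rk 2, SNF 1^2; δ1: rk 3, SNF 1^3
Ȟ^0 = (3 − 2) − 0 = 1, so Ȟ^0 ≅ Z
Ȟ^1 = (7 − 3) − 2 = 2, so Ȟ^1 ≅ Z^2
Ȟ^2 = (3 − 0) − 3 = 0, so Ȟ^2 ≅ 0


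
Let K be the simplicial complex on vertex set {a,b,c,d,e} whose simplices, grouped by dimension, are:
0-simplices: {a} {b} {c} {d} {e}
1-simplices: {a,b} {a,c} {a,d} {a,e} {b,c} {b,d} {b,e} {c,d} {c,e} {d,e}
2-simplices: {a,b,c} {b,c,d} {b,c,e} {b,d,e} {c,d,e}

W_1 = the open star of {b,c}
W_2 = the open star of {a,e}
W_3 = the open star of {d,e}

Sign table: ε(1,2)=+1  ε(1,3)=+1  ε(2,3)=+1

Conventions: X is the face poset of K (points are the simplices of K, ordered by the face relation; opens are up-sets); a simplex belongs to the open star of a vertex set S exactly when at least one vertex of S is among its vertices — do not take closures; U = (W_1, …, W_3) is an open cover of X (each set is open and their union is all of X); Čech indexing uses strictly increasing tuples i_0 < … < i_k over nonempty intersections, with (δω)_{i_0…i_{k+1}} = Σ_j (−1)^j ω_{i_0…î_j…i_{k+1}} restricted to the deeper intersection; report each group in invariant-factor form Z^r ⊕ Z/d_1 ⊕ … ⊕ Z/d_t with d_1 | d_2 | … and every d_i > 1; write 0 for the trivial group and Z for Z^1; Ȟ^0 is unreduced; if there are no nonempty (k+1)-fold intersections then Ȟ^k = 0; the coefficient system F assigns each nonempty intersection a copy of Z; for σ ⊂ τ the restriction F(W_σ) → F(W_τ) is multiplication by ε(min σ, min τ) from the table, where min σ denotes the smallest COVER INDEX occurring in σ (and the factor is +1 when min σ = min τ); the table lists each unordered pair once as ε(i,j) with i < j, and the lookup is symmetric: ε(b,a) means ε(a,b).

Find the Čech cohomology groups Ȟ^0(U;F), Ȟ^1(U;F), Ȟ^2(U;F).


nonempty intersections:
  W1={{b},{c},{a,b},{a,c},{b,c},{b,d},{b,e},{c,d},{c,e},{a,b,c},{b,c,d},{b,c,e},{b,d,e},{c,d,e}} W2={{a},{e},{a,b},{a,c},{a,d},{a,e},{b,e},{c,e},{d,e},{a,b,c},{b,c,e},{b,d,e},{c,d,e}} W3={{d},{e},{a,d},{a,e},{b,d},{b,e},{c,d},{c,e},{d,e},{b,c,d},{b,c,e},{b,d,e},{c,d,e}}
  W12={{a,b},{a,c},{b,e},{c,e},{a,b,c},{b,c,e},{b,d,e},{c,d,e}} W13={{b,d},{b,e},{c,d},{c,e},{b,c,d},{b,c,e},{b,d,e},{c,d,e}} W23={{e},{a,d},{a,e},{b,e},{c,e},{d,e},{b,c,e},{b,d,e},{c,d,e}}
  W123={{b,e},{c,e},{b,c,e},{b,d,e},{c,d,e}}
C dims 3,3,1; δ0: rk 2, SNF 1^2; δ1: rk 1, SNF 1^1
Ȟ^0: (3−2)−0=1 ⇒ Z
Ȟ^1: (3−1)−2=0 ⇒ 0
Ȟ^2: (1−0)−1=0 ⇒ 0

Ȟ^0 ≅ Z, Ȟ^1 ≅ 0 and Ȟ^2 ≅ 0


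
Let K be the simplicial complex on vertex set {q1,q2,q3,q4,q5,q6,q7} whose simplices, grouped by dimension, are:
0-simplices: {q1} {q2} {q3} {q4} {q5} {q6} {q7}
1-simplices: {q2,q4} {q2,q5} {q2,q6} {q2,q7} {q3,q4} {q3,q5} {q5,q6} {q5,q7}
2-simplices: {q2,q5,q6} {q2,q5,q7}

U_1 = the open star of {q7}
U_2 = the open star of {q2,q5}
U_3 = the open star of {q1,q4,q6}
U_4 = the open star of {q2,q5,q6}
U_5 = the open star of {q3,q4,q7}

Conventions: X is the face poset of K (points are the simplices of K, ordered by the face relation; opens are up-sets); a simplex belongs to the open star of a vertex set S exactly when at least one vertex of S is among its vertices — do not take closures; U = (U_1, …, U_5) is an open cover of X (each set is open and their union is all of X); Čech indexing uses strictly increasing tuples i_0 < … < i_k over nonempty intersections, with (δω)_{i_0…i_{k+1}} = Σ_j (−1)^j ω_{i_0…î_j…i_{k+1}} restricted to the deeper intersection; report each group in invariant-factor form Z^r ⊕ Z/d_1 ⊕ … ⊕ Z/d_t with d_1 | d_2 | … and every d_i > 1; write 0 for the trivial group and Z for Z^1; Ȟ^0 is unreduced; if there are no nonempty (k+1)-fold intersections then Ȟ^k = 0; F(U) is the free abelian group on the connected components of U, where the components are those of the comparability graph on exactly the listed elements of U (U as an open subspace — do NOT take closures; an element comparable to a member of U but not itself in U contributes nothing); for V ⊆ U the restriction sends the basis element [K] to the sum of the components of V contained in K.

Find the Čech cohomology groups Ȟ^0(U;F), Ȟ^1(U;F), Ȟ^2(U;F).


nerve of the cover:
  U1={{q7},{q2,q7},{q5,q7},{q2,q5,q7}} U2={{q2},{q5},{q2,q4},{q2,q5},{q2,q6},{q2,q7},{q3,q5},{q5,q6},{q5,q7},{q2,q5,q6},{q2,q5,q7}} U3={{q1},{q4},{q6},{q2,q4},{q2,q6},{q3,q4},{q5,q6},{q2,q5,q6}} U4={{q2},{q5},{q6},{q2,q4},{q2,q5},{q2,q6},{q2,q7},{q3,q5},{q5,q6},{q5,q7},{q2,q5,q6},{q2,q5,q7}} U5={{q3},{q4},{q7},{q2,q4},{q2,q7},{q3,q4},{q3,q5},{q5,q7},{q2,q5,q7}}
  U12={{q2,q7},{q5,q7},{q2,q5,q7}} U14={{q2,q7},{q5,q7},{q2,q5,q7}} U15={{q7},{q2,q7},{q5,q7},{q2,q5,q7}} U23={{q2,q4},{q2,q6},{q5,q6},{q2,q5,q6}} U24={{q2},{q5},{q2,q4},{q2,q5},{q2,q6},{q2,q7},{q3,q5},{q5,q6},{q5,q7},{q2,q5,q6},{q2,q5,q7}} U25={{q2,q4},{q2,q7},{q3,q5},{q5,q7},{q2,q5,q7}} U34={{q6},{q2,q4},{q2,q6},{q5,q6},{q2,q5,q6}} U35={{q4},{q2,q4},{q3,q4}} U45={{q2,q4},{q2,q7},{q3,q5},{q5,q7},{q2,q5,q7}}
  U124={{q2,q7},{q5,q7},{q2,q5,q7}} U125={{q2,q7},{q5,q7},{q2,q5,q7}} U145={{q2,q7},{q5,q7},{q2,q5,q7}} U234={{q2,q4},{q2,q6},{q5,q6},{q2,q5,q6}} U235={{q2,q4}} U245={{q2,q4},{q2,q7},{q3,q5},{q5,q7},{q2,q5,q7}} U345={{q2,q4}}
  U1245={{q2,q7},{q5,q7},{q2,q5,q7}} U2345={{q2,q4}}
components per intersection:
  U1: {{q7},{q2,q7},{q5,q7},{q2,q5,q7}}
  U2: {{q2},{q5},{q2,q4},{q2,q5},{q2,q6},{q2,q7},{q3,q5},{q5,q6},{q5,q7},{q2,q5,q6},{q2,q5,q7}}
  U3: {{q1}} {{q4},{q2,q4},{q3,q4}} {{q6},{q2,q6},{q5,q6},{q2,q5,q6}}
  U4: {{q2},{q5},{q6},{q2,q4},{q2,q5},{q2,q6},{q2,q7},{q3,q5},{q5,q6},{q5,q7},{q2,q5,q6},{q2,q5,q7}}
  U5: {{q3},{q4},{q2,q4},{q3,q4},{q3,q5}} {{q7},{q2,q7},{q5,q7},{q2,q5,q7}}
  U12: {{q2,q7},{q5,q7},{q2,q5,q7}}
  U14: {{q2,q7},{q5,q7},{q2,q5,q7}}
  U15: {{q7},{q2,q7},{q5,q7},{q2,q5,q7}}
  U23: {{q2,q4}} {{q2,q6},{q5,q6},{q2,q5,q6}}
  U24: {{q2},{q5},{q2,q4},{q2,q5},{q2,q6},{q2,q7},{q3,q5},{q5,q6},{q5,q7},{q2,q5,q6},{q2,q5,q7}}
  U25: {{q2,q4}} {{q2,q7},{q5,q7},{q2,q5,q7}} {{q3,q5}}
  U34: {{q6},{q2,q6},{q5,q6},{q2,q5,q6}} {{q2,q4}}
  U35: {{q4},{q2,q4},{q3,q4}}
  U45: {{q2,q4}} {{q2,q7},{q5,q7},{q2,q5,q7}} {{q3,q5}}
  U124: {{q2,q7},{q5,q7},{q2,q5,q7}}
  U125: {{q2,q7},{q5,q7},{q2,q5,q7}}
  U145: {{q2,q7},{q5,q7},{q2,q5,q7}}
  U234: {{q2,q4}} {{q2,q6},{q5,q6},{q2,q5,q6}}
  U235: {{q2,q4}}
  U245: {{q2,q4}} {{q2,q7},{q5,q7},{q2,q5,q7}} {{q3,q5}}
  U345: {{q2,q4}}
  U1245: {{q2,q7},{q5,q7},{q2,q5,q7}}
  U2345: {{q2,q4}}
C dims 8,15,10,2; δ0: rk 6, SNF 1^6; δ1: rk 8, SNF 1^8; δ2: rk 2, SNF 1^2
Ȟ^0 = (8 − 6) − 0 = 2, so Ȟ^0 ≅ Z^2
Ȟ^1 = (15 − 8) − 6 = 1, so Ȟ^1 ≅ Z
Ȟ^2 = (10 − 2) − 8 = 0, so Ȟ^2 ≅ 0

Ȟ^0 ≅ Z^2,  Ȟ^1 ≅ Z,  Ȟ^2 ≅ 0


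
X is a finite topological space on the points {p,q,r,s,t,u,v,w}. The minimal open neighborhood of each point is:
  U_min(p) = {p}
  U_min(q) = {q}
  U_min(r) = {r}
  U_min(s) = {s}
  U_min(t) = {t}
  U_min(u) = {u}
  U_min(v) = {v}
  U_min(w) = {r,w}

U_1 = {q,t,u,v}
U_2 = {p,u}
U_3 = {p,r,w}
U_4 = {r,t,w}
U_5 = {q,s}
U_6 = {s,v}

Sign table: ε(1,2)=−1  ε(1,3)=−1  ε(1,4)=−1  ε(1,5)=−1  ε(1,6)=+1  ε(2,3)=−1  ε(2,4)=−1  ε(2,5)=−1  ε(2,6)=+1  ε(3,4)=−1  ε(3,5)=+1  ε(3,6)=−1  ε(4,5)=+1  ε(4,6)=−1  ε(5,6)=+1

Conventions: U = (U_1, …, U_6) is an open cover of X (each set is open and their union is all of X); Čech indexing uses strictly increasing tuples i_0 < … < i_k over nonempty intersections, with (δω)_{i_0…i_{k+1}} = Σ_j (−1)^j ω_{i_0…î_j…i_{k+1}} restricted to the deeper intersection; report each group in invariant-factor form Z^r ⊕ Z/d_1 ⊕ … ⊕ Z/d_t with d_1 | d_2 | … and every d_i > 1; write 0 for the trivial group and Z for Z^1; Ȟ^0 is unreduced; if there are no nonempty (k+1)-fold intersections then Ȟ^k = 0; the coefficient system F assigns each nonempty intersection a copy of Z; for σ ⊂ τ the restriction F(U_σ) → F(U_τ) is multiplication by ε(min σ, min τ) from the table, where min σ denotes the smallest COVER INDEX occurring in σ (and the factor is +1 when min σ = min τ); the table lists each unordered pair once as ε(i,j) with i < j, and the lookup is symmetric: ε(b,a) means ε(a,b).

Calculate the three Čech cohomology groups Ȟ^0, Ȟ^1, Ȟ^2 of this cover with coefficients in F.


Ȟ^0 = 0, Ȟ^1 = Z ⊕ Z/2, Ȟ^2 = 0

nerve simplices:
  U12={u} U14={t} U15={q} U16={v} U23={p} U34={r,w} U56={s}
C dims 6,7; δ0: rk 6, SNF 1^5·2
degree 0: 6−6−0 = 0 → Ȟ^0 ≅ 0
degree 1: 7−0−6 = 1 plus torsion [2] → Ȟ^1 ≅ Z ⊕ Z/2
degree 2: 0−0−0 = 0 → Ȟ^2 ≅ 0


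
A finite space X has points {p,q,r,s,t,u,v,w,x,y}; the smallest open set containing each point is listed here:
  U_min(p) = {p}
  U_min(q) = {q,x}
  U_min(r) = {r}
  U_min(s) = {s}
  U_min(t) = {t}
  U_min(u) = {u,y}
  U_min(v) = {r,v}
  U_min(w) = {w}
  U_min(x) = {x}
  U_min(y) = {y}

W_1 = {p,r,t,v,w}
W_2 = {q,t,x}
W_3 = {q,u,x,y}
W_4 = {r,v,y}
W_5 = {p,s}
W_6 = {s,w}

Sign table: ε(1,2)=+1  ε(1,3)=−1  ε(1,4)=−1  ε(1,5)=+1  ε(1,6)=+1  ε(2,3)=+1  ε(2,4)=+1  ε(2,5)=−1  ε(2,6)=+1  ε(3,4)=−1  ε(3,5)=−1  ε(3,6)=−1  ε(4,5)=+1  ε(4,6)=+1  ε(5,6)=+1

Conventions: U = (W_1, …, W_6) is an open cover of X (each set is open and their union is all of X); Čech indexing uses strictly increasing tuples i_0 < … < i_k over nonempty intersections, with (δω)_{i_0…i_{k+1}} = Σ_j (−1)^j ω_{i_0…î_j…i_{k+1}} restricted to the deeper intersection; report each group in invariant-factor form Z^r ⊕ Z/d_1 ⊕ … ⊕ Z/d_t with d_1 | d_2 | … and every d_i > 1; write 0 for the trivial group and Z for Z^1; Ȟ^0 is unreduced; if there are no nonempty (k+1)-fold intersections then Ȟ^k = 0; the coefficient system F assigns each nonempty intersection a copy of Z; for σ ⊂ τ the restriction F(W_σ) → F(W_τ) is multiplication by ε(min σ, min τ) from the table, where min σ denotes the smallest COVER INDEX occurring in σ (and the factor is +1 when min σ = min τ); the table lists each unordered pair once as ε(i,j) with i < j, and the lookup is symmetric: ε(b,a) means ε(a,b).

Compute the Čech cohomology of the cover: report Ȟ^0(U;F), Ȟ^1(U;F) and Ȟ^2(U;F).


Ȟ^0(U;F) ≅ Z, Ȟ^1(U;F) ≅ Z^2, Ȟ^2(U;F) ≅ 0

nerve of the cover:
  W12={t} W14={r,v} W15={p} W16={w} W23={q,x} W34={y} W56={s}
C dims 6,7; δ0: rk 5, SNF 1^5
Ȟ^0 = (6 − 5) − 0 = 1, so Ȟ^0 ≅ Z
Ȟ^1 = (7 − 0) − 5 = 2, so Ȟ^1 ≅ Z^2
Ȟ^2 = (0 − 0) − 0 = 0, so Ȟ^2 ≅ 0


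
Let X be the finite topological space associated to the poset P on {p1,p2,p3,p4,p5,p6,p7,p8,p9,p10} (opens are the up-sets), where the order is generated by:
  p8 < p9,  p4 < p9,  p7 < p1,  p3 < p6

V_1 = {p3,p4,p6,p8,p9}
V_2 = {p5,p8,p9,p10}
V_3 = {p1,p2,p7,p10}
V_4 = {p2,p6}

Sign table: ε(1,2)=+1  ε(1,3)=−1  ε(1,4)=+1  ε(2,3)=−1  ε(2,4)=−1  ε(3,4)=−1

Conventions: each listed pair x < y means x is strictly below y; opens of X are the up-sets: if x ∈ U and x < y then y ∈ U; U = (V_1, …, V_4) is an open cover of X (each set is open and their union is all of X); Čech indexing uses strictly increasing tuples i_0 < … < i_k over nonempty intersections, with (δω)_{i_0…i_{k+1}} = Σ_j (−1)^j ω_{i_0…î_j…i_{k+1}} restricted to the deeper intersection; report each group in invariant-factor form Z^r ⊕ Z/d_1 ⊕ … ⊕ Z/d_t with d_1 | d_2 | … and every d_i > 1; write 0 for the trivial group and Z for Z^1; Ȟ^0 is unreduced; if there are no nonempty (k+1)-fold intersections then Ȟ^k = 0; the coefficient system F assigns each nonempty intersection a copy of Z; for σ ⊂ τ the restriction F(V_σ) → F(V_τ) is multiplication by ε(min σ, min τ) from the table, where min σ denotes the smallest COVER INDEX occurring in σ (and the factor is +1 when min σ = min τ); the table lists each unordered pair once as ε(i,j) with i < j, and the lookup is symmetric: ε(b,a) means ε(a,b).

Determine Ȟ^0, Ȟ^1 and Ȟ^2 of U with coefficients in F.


Ȟ^0(U;F) ≅ Z, Ȟ^1(U;F) ≅ Z, Ȟ^2(U;F) ≅ 0

nonempty intersections:
  V12={p8,p9} V14={p6} V23={p10} V34={p2}
C dims 4,4; δ0: rk 3, SNF 1^3
Ȟ^0: (4−3)−0=1 ⇒ Z
Ȟ^1: (4−0)−3=1 ⇒ Z
Ȟ^2: (0−0)−0=0 ⇒ 0
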